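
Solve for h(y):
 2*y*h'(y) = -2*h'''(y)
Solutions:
 h(y) = C1 + Integral(C2*airyai(-y) + C3*airybi(-y), y)


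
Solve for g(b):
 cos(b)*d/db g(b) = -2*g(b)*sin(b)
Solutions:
 g(b) = C1*cos(b)^2


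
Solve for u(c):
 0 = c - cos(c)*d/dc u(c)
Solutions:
 u(c) = C1 + Integral(c/cos(c), c)


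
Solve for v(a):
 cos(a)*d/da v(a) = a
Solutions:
 v(a) = C1 + Integral(a/cos(a), a)


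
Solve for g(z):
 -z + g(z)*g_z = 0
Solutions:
 g(z) = -sqrt(C1 + z^2)
 g(z) = sqrt(C1 + z^2)


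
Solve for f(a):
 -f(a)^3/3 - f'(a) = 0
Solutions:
 f(a) = -sqrt(6)*sqrt(-1/(C1 - a))/2
 f(a) = sqrt(6)*sqrt(-1/(C1 - a))/2


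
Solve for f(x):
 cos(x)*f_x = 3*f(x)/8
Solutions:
 f(x) = C1*(sin(x) + 1)^(3/16)/(sin(x) - 1)^(3/16)


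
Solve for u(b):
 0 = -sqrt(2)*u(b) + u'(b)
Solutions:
 u(b) = C1*exp(sqrt(2)*b)


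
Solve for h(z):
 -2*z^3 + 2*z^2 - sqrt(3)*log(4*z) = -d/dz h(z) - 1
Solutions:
 h(z) = C1 + z^4/2 - 2*z^3/3 + sqrt(3)*z*log(z) - sqrt(3)*z - z + 2*sqrt(3)*z*log(2)


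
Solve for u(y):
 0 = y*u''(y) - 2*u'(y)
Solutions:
 u(y) = C1 + C2*y^3


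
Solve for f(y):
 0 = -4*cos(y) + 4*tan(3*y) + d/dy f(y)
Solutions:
 f(y) = C1 + 4*log(cos(3*y))/3 + 4*sin(y)


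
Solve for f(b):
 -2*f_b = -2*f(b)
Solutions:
 f(b) = C1*exp(b)


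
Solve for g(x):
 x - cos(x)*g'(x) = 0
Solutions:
 g(x) = C1 + Integral(x/cos(x), x)


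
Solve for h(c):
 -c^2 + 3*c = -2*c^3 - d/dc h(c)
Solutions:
 h(c) = C1 - c^4/2 + c^3/3 - 3*c^2/2


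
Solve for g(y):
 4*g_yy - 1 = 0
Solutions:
 g(y) = C1 + C2*y + y^2/8


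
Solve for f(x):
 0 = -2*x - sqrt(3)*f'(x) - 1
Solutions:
 f(x) = C1 - sqrt(3)*x^2/3 - sqrt(3)*x/3


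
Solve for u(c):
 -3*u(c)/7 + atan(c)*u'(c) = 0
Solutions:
 u(c) = C1*exp(3*Integral(1/atan(c), c)/7)


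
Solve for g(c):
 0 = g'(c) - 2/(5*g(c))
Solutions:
 g(c) = -sqrt(C1 + 20*c)/5
 g(c) = sqrt(C1 + 20*c)/5


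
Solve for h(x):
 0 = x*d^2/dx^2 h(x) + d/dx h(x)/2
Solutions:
 h(x) = C1 + C2*sqrt(x)


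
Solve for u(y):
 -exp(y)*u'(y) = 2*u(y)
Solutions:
 u(y) = C1*exp(2*exp(-y))


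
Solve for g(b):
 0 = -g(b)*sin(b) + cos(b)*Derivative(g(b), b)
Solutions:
 g(b) = C1/cos(b)


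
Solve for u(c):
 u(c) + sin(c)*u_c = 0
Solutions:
 u(c) = C1*sqrt(cos(c) + 1)/sqrt(cos(c) - 1)


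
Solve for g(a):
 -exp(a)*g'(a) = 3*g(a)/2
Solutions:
 g(a) = C1*exp(3*exp(-a)/2)


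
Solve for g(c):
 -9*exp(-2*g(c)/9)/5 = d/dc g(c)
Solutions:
 g(c) = 9*log(-sqrt(C1 - 9*c)) - 9*log(15) + 9*log(10)/2
 g(c) = 9*log(C1 - 9*c)/2 - 9*log(15) + 9*log(10)/2


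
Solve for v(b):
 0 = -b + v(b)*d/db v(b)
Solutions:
 v(b) = -sqrt(C1 + b^2)
 v(b) = sqrt(C1 + b^2)


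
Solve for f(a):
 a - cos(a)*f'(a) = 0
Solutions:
 f(a) = C1 + Integral(a/cos(a), a)


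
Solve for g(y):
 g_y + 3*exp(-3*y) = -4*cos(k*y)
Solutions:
 g(y) = C1 + exp(-3*y) - 4*sin(k*y)/k


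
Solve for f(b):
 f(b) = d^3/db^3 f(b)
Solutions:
 f(b) = C3*exp(b) + (C1*sin(sqrt(3)*b/2) + C2*cos(sqrt(3)*b/2))*exp(-b/2)


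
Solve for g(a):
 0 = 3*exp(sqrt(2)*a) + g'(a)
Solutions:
 g(a) = C1 - 3*sqrt(2)*exp(sqrt(2)*a)/2


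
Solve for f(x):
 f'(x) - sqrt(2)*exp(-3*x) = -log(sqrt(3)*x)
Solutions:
 f(x) = C1 - x*log(x) + x*(1 - log(3)/2) - sqrt(2)*exp(-3*x)/3


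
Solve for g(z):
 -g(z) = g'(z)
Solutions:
 g(z) = C1*exp(-z)


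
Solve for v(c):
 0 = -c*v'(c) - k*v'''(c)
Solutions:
 v(c) = C1 + Integral(C2*airyai(c*(-1/k)^(1/3)) + C3*airybi(c*(-1/k)^(1/3)), c)


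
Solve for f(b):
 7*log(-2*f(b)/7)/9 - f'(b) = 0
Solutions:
 -9*Integral(1/(log(-_y) - log(7) + log(2)), (_y, f(b)))/7 = C1 - b


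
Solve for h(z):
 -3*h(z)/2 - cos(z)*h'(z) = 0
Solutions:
 h(z) = C1*(sin(z) - 1)^(3/4)/(sin(z) + 1)^(3/4)


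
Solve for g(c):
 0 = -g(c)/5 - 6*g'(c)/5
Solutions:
 g(c) = C1*exp(-c/6)


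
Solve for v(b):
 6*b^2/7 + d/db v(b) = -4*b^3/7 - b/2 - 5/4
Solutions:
 v(b) = C1 - b^4/7 - 2*b^3/7 - b^2/4 - 5*b/4


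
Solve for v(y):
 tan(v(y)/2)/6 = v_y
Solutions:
 v(y) = -2*asin(C1*exp(y/12)) + 2*pi
 v(y) = 2*asin(C1*exp(y/12))


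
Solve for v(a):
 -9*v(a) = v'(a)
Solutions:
 v(a) = C1*exp(-9*a)


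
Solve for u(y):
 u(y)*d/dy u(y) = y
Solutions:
 u(y) = -sqrt(C1 + y^2)
 u(y) = sqrt(C1 + y^2)


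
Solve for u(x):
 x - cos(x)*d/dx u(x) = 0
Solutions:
 u(x) = C1 + Integral(x/cos(x), x)


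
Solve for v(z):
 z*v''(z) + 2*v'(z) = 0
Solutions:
 v(z) = C1 + C2/z


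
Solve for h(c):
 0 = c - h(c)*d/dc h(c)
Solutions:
 h(c) = -sqrt(C1 + c^2)
 h(c) = sqrt(C1 + c^2)


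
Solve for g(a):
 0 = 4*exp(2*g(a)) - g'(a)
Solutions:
 g(a) = log(-sqrt(-1/(C1 + 4*a))) - log(2)/2
 g(a) = log(-1/(C1 + 4*a))/2 - log(2)/2


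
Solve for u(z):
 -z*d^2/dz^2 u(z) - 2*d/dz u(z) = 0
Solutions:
 u(z) = C1 + C2/z


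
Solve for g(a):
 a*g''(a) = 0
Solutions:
 g(a) = C1 + C2*a


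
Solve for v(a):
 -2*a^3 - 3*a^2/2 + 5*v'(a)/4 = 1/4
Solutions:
 v(a) = C1 + 2*a^4/5 + 2*a^3/5 + a/5


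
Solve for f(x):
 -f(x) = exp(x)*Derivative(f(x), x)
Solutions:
 f(x) = C1*exp(exp(-x))


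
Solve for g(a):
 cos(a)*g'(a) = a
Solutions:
 g(a) = C1 + Integral(a/cos(a), a)


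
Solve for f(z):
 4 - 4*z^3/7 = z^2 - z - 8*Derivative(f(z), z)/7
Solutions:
 f(z) = C1 + z^4/8 + 7*z^3/24 - 7*z^2/16 - 7*z/2


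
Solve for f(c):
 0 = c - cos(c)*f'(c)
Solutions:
 f(c) = C1 + Integral(c/cos(c), c)


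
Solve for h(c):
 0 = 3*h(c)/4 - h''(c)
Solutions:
 h(c) = C1*exp(-sqrt(3)*c/2) + C2*exp(sqrt(3)*c/2)


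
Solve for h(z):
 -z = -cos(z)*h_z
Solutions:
 h(z) = C1 + Integral(z/cos(z), z)


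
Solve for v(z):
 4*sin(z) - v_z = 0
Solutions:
 v(z) = C1 - 4*cos(z)


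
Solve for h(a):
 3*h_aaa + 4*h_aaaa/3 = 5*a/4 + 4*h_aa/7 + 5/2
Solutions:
 h(a) = C1 + C2*a + C3*exp(a*(-63 + sqrt(5313))/56) + C4*exp(-a*(63 + sqrt(5313))/56) - 35*a^3/96 - 1015*a^2/128


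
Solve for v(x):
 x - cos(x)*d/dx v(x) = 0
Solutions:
 v(x) = C1 + Integral(x/cos(x), x)


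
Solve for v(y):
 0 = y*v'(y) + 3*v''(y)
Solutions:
 v(y) = C1 + C2*erf(sqrt(6)*y/6)


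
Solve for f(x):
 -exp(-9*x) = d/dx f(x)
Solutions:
 f(x) = C1 + exp(-9*x)/9


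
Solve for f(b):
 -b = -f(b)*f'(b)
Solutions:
 f(b) = -sqrt(C1 + b^2)
 f(b) = sqrt(C1 + b^2)


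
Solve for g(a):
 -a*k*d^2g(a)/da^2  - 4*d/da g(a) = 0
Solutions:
 g(a) = C1 + a^(((re(k) - 4)*re(k) + im(k)^2)/(re(k)^2 + im(k)^2))*(C2*sin(4*log(a)*Abs(im(k))/(re(k)^2 + im(k)^2)) + C3*cos(4*log(a)*im(k)/(re(k)^2 + im(k)^2)))


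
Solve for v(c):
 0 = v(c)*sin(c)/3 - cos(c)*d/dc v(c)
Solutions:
 v(c) = C1/cos(c)^(1/3)


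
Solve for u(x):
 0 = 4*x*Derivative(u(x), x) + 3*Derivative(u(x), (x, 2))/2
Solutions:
 u(x) = C1 + C2*erf(2*sqrt(3)*x/3)


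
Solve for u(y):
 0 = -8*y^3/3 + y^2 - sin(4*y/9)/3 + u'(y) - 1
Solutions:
 u(y) = C1 + 2*y^4/3 - y^3/3 + y - 3*cos(4*y/9)/4


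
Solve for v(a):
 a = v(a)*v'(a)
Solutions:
 v(a) = -sqrt(C1 + a^2)
 v(a) = sqrt(C1 + a^2)


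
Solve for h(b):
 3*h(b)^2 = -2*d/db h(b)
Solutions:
 h(b) = 2/(C1 + 3*b)


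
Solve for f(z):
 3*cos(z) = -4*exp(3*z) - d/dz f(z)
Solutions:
 f(z) = C1 - 4*exp(3*z)/3 - 3*sin(z)


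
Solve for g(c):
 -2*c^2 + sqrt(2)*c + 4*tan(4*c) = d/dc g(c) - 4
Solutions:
 g(c) = C1 - 2*c^3/3 + sqrt(2)*c^2/2 + 4*c - log(cos(4*c))


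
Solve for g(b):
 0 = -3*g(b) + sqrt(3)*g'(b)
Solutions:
 g(b) = C1*exp(sqrt(3)*b)


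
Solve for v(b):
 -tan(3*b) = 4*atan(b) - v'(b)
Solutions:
 v(b) = C1 + 4*b*atan(b) - 2*log(b^2 + 1) - log(cos(3*b))/3


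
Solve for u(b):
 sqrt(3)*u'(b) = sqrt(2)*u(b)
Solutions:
 u(b) = C1*exp(sqrt(6)*b/3)


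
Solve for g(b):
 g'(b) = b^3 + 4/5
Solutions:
 g(b) = C1 + b^4/4 + 4*b/5


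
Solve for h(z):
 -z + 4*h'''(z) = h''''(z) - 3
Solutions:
 h(z) = C1 + C2*z + C3*z^2 + C4*exp(4*z) + z^4/96 - 11*z^3/96


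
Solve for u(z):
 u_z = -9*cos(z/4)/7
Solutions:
 u(z) = C1 - 36*sin(z/4)/7


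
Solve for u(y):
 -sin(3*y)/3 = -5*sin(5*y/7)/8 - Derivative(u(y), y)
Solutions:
 u(y) = C1 + 7*cos(5*y/7)/8 - cos(3*y)/9


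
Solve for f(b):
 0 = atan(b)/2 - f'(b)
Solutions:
 f(b) = C1 + b*atan(b)/2 - log(b^2 + 1)/4


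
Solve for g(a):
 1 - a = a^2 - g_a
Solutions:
 g(a) = C1 + a^3/3 + a^2/2 - a


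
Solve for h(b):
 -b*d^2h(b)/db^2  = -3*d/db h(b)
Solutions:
 h(b) = C1 + C2*b^4


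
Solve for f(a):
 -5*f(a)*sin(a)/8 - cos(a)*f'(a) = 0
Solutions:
 f(a) = C1*cos(a)^(5/8)


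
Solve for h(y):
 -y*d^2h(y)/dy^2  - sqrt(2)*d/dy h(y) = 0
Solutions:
 h(y) = C1 + C2*y^(1 - sqrt(2))


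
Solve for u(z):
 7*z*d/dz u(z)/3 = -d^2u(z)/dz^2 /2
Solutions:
 u(z) = C1 + C2*erf(sqrt(21)*z/3)


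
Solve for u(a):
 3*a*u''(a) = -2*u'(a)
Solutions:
 u(a) = C1 + C2*a^(1/3)


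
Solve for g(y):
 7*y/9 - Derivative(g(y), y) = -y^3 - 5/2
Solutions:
 g(y) = C1 + y^4/4 + 7*y^2/18 + 5*y/2


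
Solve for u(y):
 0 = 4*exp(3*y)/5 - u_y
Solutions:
 u(y) = C1 + 4*exp(3*y)/15


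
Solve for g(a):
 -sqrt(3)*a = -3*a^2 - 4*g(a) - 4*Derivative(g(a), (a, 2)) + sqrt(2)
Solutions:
 g(a) = C1*sin(a) + C2*cos(a) - 3*a^2/4 + sqrt(3)*a/4 + sqrt(2)/4 + 3/2


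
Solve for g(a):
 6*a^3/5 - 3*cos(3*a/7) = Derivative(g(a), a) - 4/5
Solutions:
 g(a) = C1 + 3*a^4/10 + 4*a/5 - 7*sin(3*a/7)


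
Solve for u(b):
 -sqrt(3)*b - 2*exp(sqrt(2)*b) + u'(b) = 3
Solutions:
 u(b) = C1 + sqrt(3)*b^2/2 + 3*b + sqrt(2)*exp(sqrt(2)*b)


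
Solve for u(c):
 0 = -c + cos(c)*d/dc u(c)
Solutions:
 u(c) = C1 + Integral(c/cos(c), c)


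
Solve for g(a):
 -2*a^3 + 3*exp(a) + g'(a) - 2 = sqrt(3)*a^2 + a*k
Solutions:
 g(a) = C1 + a^4/2 + sqrt(3)*a^3/3 + a^2*k/2 + 2*a - 3*exp(a)


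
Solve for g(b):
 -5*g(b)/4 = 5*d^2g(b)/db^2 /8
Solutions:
 g(b) = C1*sin(sqrt(2)*b) + C2*cos(sqrt(2)*b)


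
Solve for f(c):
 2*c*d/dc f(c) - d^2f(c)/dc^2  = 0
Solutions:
 f(c) = C1 + C2*erfi(c)


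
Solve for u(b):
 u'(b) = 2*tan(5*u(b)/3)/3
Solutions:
 u(b) = -3*asin(C1*exp(10*b/9))/5 + 3*pi/5
 u(b) = 3*asin(C1*exp(10*b/9))/5


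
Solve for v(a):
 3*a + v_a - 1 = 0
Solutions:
 v(a) = C1 - 3*a^2/2 + a


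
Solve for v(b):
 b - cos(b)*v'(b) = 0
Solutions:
 v(b) = C1 + Integral(b/cos(b), b)


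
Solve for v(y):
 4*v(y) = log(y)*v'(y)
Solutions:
 v(y) = C1*exp(4*li(y))


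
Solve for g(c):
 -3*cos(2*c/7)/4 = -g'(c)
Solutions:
 g(c) = C1 + 21*sin(2*c/7)/8


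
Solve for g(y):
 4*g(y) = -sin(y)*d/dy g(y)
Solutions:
 g(y) = C1*(cos(y)^2 + 2*cos(y) + 1)/(cos(y)^2 - 2*cos(y) + 1)


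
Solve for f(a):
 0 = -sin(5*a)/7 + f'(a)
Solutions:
 f(a) = C1 - cos(5*a)/35


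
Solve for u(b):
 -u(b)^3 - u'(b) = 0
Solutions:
 u(b) = -sqrt(2)*sqrt(-1/(C1 - b))/2
 u(b) = sqrt(2)*sqrt(-1/(C1 - b))/2


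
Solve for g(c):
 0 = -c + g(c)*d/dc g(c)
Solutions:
 g(c) = -sqrt(C1 + c^2)
 g(c) = sqrt(C1 + c^2)


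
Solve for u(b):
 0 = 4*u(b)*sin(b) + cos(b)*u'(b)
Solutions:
 u(b) = C1*cos(b)^4


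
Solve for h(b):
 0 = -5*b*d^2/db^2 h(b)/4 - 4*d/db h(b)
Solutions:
 h(b) = C1 + C2/b^(11/5)


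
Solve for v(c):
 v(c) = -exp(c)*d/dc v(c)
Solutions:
 v(c) = C1*exp(exp(-c))


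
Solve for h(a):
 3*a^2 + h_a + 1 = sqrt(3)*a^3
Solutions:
 h(a) = C1 + sqrt(3)*a^4/4 - a^3 - a


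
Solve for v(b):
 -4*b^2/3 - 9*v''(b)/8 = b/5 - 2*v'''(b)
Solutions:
 v(b) = C1 + C2*b + C3*exp(9*b/16) - 8*b^4/81 - 2668*b^3/3645 - 42688*b^2/10935


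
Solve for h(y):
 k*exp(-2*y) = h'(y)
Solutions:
 h(y) = C1 - k*exp(-2*y)/2


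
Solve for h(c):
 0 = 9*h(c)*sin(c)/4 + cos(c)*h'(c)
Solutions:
 h(c) = C1*cos(c)^(9/4)


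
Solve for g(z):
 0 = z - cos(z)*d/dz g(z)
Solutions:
 g(z) = C1 + Integral(z/cos(z), z)


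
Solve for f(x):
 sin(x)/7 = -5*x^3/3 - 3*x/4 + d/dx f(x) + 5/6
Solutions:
 f(x) = C1 + 5*x^4/12 + 3*x^2/8 - 5*x/6 - cos(x)/7


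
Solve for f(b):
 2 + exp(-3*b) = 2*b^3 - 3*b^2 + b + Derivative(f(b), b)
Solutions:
 f(b) = C1 - b^4/2 + b^3 - b^2/2 + 2*b - exp(-3*b)/3


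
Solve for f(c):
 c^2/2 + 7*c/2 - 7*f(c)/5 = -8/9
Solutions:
 f(c) = 5*c^2/14 + 5*c/2 + 40/63


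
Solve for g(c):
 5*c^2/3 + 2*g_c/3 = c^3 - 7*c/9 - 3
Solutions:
 g(c) = C1 + 3*c^4/8 - 5*c^3/6 - 7*c^2/12 - 9*c/2


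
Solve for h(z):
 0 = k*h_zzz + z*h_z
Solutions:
 h(z) = C1 + Integral(C2*airyai(z*(-1/k)^(1/3)) + C3*airybi(z*(-1/k)^(1/3)), z)


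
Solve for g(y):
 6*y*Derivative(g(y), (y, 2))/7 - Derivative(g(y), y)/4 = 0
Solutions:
 g(y) = C1 + C2*y^(31/24)


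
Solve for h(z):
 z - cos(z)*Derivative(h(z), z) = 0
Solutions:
 h(z) = C1 + Integral(z/cos(z), z)


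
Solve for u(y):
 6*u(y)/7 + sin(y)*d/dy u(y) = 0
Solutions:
 u(y) = C1*(cos(y) + 1)^(3/7)/(cos(y) - 1)^(3/7)


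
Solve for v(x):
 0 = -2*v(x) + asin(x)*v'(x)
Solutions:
 v(x) = C1*exp(2*Integral(1/asin(x), x))


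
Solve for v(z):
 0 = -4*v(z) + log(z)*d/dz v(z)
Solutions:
 v(z) = C1*exp(4*li(z))


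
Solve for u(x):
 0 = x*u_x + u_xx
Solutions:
 u(x) = C1 + C2*erf(sqrt(2)*x/2)


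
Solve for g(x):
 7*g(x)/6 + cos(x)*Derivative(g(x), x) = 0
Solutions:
 g(x) = C1*(sin(x) - 1)^(7/12)/(sin(x) + 1)^(7/12)


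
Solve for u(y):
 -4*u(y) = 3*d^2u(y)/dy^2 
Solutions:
 u(y) = C1*sin(2*sqrt(3)*y/3) + C2*cos(2*sqrt(3)*y/3)


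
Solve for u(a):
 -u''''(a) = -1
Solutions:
 u(a) = C1 + C2*a + C3*a^2 + C4*a^3 + a^4/24


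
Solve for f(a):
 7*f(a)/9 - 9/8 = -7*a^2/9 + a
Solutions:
 f(a) = -a^2 + 9*a/7 + 81/56


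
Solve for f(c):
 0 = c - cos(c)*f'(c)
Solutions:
 f(c) = C1 + Integral(c/cos(c), c)


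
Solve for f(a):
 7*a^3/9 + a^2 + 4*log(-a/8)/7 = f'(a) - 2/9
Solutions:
 f(a) = C1 + 7*a^4/36 + a^3/3 + 4*a*log(-a)/7 + 2*a*(-54*log(2) - 11)/63


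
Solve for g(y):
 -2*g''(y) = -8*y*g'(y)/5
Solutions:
 g(y) = C1 + C2*erfi(sqrt(10)*y/5)


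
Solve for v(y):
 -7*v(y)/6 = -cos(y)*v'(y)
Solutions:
 v(y) = C1*(sin(y) + 1)^(7/12)/(sin(y) - 1)^(7/12)


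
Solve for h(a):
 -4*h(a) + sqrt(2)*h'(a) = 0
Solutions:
 h(a) = C1*exp(2*sqrt(2)*a)


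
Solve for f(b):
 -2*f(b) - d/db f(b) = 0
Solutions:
 f(b) = C1*exp(-2*b)


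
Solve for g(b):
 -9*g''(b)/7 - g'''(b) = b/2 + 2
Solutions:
 g(b) = C1 + C2*b + C3*exp(-9*b/7) - 7*b^3/108 - 203*b^2/324


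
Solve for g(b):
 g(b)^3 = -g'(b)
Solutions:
 g(b) = -sqrt(2)*sqrt(-1/(C1 - b))/2
 g(b) = sqrt(2)*sqrt(-1/(C1 - b))/2


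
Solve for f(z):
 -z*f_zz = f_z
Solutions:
 f(z) = C1 + C2*log(z)


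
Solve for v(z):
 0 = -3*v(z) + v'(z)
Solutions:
 v(z) = C1*exp(3*z)


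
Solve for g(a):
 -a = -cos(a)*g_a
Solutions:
 g(a) = C1 + Integral(a/cos(a), a)


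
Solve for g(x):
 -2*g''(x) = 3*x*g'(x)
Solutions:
 g(x) = C1 + C2*erf(sqrt(3)*x/2)


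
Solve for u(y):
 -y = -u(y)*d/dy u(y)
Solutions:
 u(y) = -sqrt(C1 + y^2)
 u(y) = sqrt(C1 + y^2)


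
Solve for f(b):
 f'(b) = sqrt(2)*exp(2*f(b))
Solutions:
 f(b) = log(-sqrt(-1/(C1 + sqrt(2)*b))) - log(2)/2
 f(b) = log(-1/(C1 + sqrt(2)*b))/2 - log(2)/2


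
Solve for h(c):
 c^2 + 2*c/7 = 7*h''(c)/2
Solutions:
 h(c) = C1 + C2*c + c^4/42 + 2*c^3/147


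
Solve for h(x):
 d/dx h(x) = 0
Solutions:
 h(x) = C1


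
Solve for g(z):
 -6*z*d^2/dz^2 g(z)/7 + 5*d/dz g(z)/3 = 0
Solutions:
 g(z) = C1 + C2*z^(53/18)


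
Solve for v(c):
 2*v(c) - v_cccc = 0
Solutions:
 v(c) = C1*exp(-2^(1/4)*c) + C2*exp(2^(1/4)*c) + C3*sin(2^(1/4)*c) + C4*cos(2^(1/4)*c)


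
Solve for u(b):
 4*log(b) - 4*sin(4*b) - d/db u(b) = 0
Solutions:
 u(b) = C1 + 4*b*log(b) - 4*b + cos(4*b)


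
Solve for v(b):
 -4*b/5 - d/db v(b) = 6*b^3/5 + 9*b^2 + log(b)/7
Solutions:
 v(b) = C1 - 3*b^4/10 - 3*b^3 - 2*b^2/5 - b*log(b)/7 + b/7


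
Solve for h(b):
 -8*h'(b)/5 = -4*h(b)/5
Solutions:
 h(b) = C1*exp(b/2)


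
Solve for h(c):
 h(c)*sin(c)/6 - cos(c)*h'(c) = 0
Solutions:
 h(c) = C1/cos(c)^(1/6)


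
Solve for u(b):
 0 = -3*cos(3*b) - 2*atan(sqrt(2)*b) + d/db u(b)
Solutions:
 u(b) = C1 + 2*b*atan(sqrt(2)*b) - sqrt(2)*log(2*b^2 + 1)/2 + sin(3*b)


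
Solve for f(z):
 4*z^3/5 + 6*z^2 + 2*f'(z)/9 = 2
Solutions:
 f(z) = C1 - 9*z^4/10 - 9*z^3 + 9*z


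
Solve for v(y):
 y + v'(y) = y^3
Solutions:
 v(y) = C1 + y^4/4 - y^2/2


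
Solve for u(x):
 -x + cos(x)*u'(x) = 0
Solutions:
 u(x) = C1 + Integral(x/cos(x), x)


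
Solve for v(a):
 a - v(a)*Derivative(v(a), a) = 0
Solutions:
 v(a) = -sqrt(C1 + a^2)
 v(a) = sqrt(C1 + a^2)


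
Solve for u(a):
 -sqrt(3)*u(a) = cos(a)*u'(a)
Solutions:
 u(a) = C1*(sin(a) - 1)^(sqrt(3)/2)/(sin(a) + 1)^(sqrt(3)/2)


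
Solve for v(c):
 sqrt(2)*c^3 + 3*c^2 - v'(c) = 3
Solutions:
 v(c) = C1 + sqrt(2)*c^4/4 + c^3 - 3*c


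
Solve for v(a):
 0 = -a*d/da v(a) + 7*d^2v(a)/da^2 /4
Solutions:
 v(a) = C1 + C2*erfi(sqrt(14)*a/7)


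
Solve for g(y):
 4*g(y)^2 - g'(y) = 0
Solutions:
 g(y) = -1/(C1 + 4*y)


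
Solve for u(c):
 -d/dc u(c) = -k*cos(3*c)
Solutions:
 u(c) = C1 + k*sin(3*c)/3


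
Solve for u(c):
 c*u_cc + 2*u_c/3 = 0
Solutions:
 u(c) = C1 + C2*c^(1/3)


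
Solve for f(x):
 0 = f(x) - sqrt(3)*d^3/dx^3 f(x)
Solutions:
 f(x) = C3*exp(3^(5/6)*x/3) + (C1*sin(3^(1/3)*x/2) + C2*cos(3^(1/3)*x/2))*exp(-3^(5/6)*x/6)


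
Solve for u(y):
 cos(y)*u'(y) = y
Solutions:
 u(y) = C1 + Integral(y/cos(y), y)


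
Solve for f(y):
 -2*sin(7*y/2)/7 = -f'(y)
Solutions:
 f(y) = C1 - 4*cos(7*y/2)/49


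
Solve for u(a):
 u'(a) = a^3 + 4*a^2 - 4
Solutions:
 u(a) = C1 + a^4/4 + 4*a^3/3 - 4*a


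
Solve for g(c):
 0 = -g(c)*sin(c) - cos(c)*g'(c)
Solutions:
 g(c) = C1*cos(c)


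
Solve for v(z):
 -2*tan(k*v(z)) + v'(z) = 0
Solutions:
 v(z) = Piecewise((-asin(exp(C1*k + 2*k*z))/k + pi/k, Ne(k, 0)), (nan, True))
 v(z) = Piecewise((asin(exp(C1*k + 2*k*z))/k, Ne(k, 0)), (nan, True))


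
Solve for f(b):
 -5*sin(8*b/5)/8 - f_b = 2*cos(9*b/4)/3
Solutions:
 f(b) = C1 - 8*sin(9*b/4)/27 + 25*cos(8*b/5)/64


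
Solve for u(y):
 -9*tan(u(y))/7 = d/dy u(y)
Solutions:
 u(y) = pi - asin(C1*exp(-9*y/7))
 u(y) = asin(C1*exp(-9*y/7))


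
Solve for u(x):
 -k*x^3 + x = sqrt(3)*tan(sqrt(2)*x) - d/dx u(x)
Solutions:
 u(x) = C1 + k*x^4/4 - x^2/2 - sqrt(6)*log(cos(sqrt(2)*x))/2


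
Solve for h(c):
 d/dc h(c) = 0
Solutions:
 h(c) = C1


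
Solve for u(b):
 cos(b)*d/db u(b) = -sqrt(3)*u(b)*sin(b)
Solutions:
 u(b) = C1*cos(b)^(sqrt(3))


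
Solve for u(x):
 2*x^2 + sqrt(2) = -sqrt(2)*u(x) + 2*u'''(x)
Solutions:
 u(x) = C3*exp(2^(5/6)*x/2) - sqrt(2)*x^2 + (C1*sin(2^(5/6)*sqrt(3)*x/4) + C2*cos(2^(5/6)*sqrt(3)*x/4))*exp(-2^(5/6)*x/4) - 1


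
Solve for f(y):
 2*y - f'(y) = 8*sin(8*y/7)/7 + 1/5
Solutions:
 f(y) = C1 + y^2 - y/5 + cos(8*y/7)


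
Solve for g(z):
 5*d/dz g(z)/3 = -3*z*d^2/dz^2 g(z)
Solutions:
 g(z) = C1 + C2*z^(4/9)


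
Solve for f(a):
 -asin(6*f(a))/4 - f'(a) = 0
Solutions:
 Integral(1/asin(6*_y), (_y, f(a))) = C1 - a/4


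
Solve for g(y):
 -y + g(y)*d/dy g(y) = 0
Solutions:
 g(y) = -sqrt(C1 + y^2)
 g(y) = sqrt(C1 + y^2)


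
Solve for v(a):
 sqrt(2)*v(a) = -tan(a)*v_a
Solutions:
 v(a) = C1/sin(a)^(sqrt(2))


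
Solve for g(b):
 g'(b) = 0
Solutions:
 g(b) = C1


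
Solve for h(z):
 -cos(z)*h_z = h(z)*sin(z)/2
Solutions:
 h(z) = C1*sqrt(cos(z))


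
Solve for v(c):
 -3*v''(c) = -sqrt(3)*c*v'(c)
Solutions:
 v(c) = C1 + C2*erfi(sqrt(2)*3^(3/4)*c/6)


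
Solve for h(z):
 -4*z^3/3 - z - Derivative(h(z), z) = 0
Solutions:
 h(z) = C1 - z^4/3 - z^2/2


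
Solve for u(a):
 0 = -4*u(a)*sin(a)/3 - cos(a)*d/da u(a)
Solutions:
 u(a) = C1*cos(a)^(4/3)


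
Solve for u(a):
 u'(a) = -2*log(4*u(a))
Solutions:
 Integral(1/(log(_y) + 2*log(2)), (_y, u(a)))/2 = C1 - a


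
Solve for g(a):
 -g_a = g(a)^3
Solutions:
 g(a) = -sqrt(2)*sqrt(-1/(C1 - a))/2
 g(a) = sqrt(2)*sqrt(-1/(C1 - a))/2


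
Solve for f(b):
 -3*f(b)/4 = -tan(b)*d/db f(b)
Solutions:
 f(b) = C1*sin(b)^(3/4)


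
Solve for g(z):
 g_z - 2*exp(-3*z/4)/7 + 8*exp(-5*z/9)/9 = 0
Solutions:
 g(z) = C1 - 8*exp(-3*z/4)/21 + 8*exp(-5*z/9)/5


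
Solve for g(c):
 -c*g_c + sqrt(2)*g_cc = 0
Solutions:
 g(c) = C1 + C2*erfi(2^(1/4)*c/2)


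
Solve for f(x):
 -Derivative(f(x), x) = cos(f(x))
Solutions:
 f(x) = pi - asin((C1 + exp(2*x))/(C1 - exp(2*x)))
 f(x) = asin((C1 + exp(2*x))/(C1 - exp(2*x)))


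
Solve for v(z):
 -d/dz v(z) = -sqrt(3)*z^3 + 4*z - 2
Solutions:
 v(z) = C1 + sqrt(3)*z^4/4 - 2*z^2 + 2*z


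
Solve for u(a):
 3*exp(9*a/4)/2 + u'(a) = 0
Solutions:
 u(a) = C1 - 2*exp(9*a/4)/3


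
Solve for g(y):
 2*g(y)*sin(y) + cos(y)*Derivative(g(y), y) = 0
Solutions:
 g(y) = C1*cos(y)^2


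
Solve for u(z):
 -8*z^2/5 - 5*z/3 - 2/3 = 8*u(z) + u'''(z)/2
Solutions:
 u(z) = C3*exp(-2*2^(1/3)*z) - z^2/5 - 5*z/24 + (C1*sin(2^(1/3)*sqrt(3)*z) + C2*cos(2^(1/3)*sqrt(3)*z))*exp(2^(1/3)*z) - 1/12


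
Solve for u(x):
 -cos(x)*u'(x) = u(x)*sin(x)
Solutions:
 u(x) = C1*cos(x)


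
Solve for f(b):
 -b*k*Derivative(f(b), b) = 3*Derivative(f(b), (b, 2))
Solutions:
 f(b) = Piecewise((-sqrt(6)*sqrt(pi)*C1*erf(sqrt(6)*b*sqrt(k)/6)/(2*sqrt(k)) - C2, (k > 0) | (k < 0)), (-C1*b - C2, True))


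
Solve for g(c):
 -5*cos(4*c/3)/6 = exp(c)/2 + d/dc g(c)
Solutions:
 g(c) = C1 - exp(c)/2 - 5*sin(4*c/3)/8


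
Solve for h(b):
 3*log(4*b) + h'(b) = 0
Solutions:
 h(b) = C1 - 3*b*log(b) - b*log(64) + 3*b


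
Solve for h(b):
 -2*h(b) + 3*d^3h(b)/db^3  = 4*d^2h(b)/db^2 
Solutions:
 h(b) = C1*exp(b*(-(9*sqrt(1113) + 307)^(1/3) - 16/(9*sqrt(1113) + 307)^(1/3) + 8)/18)*sin(sqrt(3)*b*(-(9*sqrt(1113) + 307)^(1/3) + 16/(9*sqrt(1113) + 307)^(1/3))/18) + C2*exp(b*(-(9*sqrt(1113) + 307)^(1/3) - 16/(9*sqrt(1113) + 307)^(1/3) + 8)/18)*cos(sqrt(3)*b*(-(9*sqrt(1113) + 307)^(1/3) + 16/(9*sqrt(1113) + 307)^(1/3))/18) + C3*exp(b*(16/(9*sqrt(1113) + 307)^(1/3) + 4 + (9*sqrt(1113) + 307)^(1/3))/9)


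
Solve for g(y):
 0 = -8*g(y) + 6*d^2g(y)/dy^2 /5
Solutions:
 g(y) = C1*exp(-2*sqrt(15)*y/3) + C2*exp(2*sqrt(15)*y/3)


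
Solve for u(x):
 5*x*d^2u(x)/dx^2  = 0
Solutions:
 u(x) = C1 + C2*x


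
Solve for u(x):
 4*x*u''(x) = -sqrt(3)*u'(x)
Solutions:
 u(x) = C1 + C2*x^(1 - sqrt(3)/4)


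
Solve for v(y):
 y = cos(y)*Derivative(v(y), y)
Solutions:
 v(y) = C1 + Integral(y/cos(y), y)


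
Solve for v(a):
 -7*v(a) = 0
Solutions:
 v(a) = 0


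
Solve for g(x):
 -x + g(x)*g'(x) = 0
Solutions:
 g(x) = -sqrt(C1 + x^2)
 g(x) = sqrt(C1 + x^2)


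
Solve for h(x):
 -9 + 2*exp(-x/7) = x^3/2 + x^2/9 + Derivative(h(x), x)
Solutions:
 h(x) = C1 - x^4/8 - x^3/27 - 9*x - 14*exp(-x/7)


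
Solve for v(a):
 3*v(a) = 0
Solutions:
 v(a) = 0


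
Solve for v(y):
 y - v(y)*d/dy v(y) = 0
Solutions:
 v(y) = -sqrt(C1 + y^2)
 v(y) = sqrt(C1 + y^2)


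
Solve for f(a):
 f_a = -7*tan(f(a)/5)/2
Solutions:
 f(a) = -5*asin(C1*exp(-7*a/10)) + 5*pi
 f(a) = 5*asin(C1*exp(-7*a/10))


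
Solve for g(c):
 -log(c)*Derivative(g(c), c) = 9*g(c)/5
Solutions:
 g(c) = C1*exp(-9*li(c)/5)


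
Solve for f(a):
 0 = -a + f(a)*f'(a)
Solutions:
 f(a) = -sqrt(C1 + a^2)
 f(a) = sqrt(C1 + a^2)


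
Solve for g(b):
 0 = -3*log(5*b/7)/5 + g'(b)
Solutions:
 g(b) = C1 + 3*b*log(b)/5 - 3*b*log(7)/5 - 3*b/5 + 3*b*log(5)/5


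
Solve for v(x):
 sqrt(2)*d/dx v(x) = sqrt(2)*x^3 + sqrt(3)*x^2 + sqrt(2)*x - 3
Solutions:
 v(x) = C1 + x^4/4 + sqrt(6)*x^3/6 + x^2/2 - 3*sqrt(2)*x/2


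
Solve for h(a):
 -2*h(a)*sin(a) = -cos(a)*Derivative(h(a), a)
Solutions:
 h(a) = C1/cos(a)^2


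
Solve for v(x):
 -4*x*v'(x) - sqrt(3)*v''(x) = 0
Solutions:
 v(x) = C1 + C2*erf(sqrt(2)*3^(3/4)*x/3)


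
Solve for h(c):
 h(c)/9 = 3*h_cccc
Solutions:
 h(c) = C1*exp(-3^(1/4)*c/3) + C2*exp(3^(1/4)*c/3) + C3*sin(3^(1/4)*c/3) + C4*cos(3^(1/4)*c/3)


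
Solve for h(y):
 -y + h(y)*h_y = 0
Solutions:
 h(y) = -sqrt(C1 + y^2)
 h(y) = sqrt(C1 + y^2)


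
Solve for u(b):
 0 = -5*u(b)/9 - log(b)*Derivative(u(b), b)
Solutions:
 u(b) = C1*exp(-5*li(b)/9)


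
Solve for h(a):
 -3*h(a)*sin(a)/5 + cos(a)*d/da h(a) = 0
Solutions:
 h(a) = C1/cos(a)^(3/5)


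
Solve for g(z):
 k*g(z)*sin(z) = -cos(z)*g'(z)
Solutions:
 g(z) = C1*exp(k*log(cos(z)))


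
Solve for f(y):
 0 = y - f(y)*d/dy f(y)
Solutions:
 f(y) = -sqrt(C1 + y^2)
 f(y) = sqrt(C1 + y^2)


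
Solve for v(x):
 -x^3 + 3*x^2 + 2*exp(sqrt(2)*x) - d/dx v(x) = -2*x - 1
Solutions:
 v(x) = C1 - x^4/4 + x^3 + x^2 + x + sqrt(2)*exp(sqrt(2)*x)


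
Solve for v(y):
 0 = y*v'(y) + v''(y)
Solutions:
 v(y) = C1 + C2*erf(sqrt(2)*y/2)


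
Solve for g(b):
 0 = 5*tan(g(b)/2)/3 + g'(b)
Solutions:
 g(b) = -2*asin(C1*exp(-5*b/6)) + 2*pi
 g(b) = 2*asin(C1*exp(-5*b/6))


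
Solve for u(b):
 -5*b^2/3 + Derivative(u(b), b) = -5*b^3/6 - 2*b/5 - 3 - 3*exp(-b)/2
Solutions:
 u(b) = C1 - 5*b^4/24 + 5*b^3/9 - b^2/5 - 3*b + 3*exp(-b)/2


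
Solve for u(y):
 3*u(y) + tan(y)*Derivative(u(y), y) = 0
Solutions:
 u(y) = C1/sin(y)^3


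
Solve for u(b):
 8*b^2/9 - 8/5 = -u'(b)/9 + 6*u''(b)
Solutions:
 u(b) = C1 + C2*exp(b/54) - 8*b^3/3 - 432*b^2 - 233208*b/5


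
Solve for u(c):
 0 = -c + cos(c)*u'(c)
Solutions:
 u(c) = C1 + Integral(c/cos(c), c)


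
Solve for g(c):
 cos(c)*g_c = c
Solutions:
 g(c) = C1 + Integral(c/cos(c), c)


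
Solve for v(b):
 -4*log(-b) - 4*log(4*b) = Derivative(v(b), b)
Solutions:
 v(b) = C1 - 8*b*log(b) + 4*b*(-2*log(2) + 2 - I*pi)


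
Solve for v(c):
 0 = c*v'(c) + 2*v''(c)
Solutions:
 v(c) = C1 + C2*erf(c/2)


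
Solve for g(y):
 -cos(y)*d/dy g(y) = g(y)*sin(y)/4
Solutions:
 g(y) = C1*cos(y)^(1/4)


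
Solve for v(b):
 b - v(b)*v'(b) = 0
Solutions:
 v(b) = -sqrt(C1 + b^2)
 v(b) = sqrt(C1 + b^2)


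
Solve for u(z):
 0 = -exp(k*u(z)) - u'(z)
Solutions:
 u(z) = Piecewise((log(1/(C1*k + k*z))/k, Ne(k, 0)), (nan, True))
 u(z) = Piecewise((C1 - z, Eq(k, 0)), (nan, True))


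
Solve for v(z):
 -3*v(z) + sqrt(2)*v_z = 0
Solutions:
 v(z) = C1*exp(3*sqrt(2)*z/2)


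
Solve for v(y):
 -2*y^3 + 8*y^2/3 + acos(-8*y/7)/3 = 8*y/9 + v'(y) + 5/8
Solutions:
 v(y) = C1 - y^4/2 + 8*y^3/9 - 4*y^2/9 + y*acos(-8*y/7)/3 - 5*y/8 + sqrt(49 - 64*y^2)/24


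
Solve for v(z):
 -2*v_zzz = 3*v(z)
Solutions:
 v(z) = C3*exp(-2^(2/3)*3^(1/3)*z/2) + (C1*sin(2^(2/3)*3^(5/6)*z/4) + C2*cos(2^(2/3)*3^(5/6)*z/4))*exp(2^(2/3)*3^(1/3)*z/4)


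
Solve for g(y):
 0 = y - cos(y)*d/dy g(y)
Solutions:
 g(y) = C1 + Integral(y/cos(y), y)


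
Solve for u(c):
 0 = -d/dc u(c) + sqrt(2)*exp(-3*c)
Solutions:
 u(c) = C1 - sqrt(2)*exp(-3*c)/3


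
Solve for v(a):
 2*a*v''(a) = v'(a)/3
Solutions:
 v(a) = C1 + C2*a^(7/6)


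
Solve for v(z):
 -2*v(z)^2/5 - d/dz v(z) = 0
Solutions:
 v(z) = 5/(C1 + 2*z)


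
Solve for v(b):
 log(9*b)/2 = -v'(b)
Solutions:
 v(b) = C1 - b*log(b)/2 - b*log(3) + b/2


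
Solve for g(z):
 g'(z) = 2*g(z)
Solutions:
 g(z) = C1*exp(2*z)


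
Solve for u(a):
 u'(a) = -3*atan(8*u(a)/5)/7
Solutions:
 Integral(1/atan(8*_y/5), (_y, u(a))) = C1 - 3*a/7


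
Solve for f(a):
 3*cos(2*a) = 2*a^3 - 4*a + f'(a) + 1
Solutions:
 f(a) = C1 - a^4/2 + 2*a^2 - a + 3*sin(2*a)/2


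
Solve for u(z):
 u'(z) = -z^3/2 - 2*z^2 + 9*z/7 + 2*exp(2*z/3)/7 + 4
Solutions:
 u(z) = C1 - z^4/8 - 2*z^3/3 + 9*z^2/14 + 4*z + 3*exp(2*z/3)/7


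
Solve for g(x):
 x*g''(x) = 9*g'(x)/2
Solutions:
 g(x) = C1 + C2*x^(11/2)


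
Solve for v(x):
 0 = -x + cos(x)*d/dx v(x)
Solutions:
 v(x) = C1 + Integral(x/cos(x), x)


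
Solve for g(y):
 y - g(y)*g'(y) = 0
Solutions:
 g(y) = -sqrt(C1 + y^2)
 g(y) = sqrt(C1 + y^2)


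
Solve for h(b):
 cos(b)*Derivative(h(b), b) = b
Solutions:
 h(b) = C1 + Integral(b/cos(b), b)


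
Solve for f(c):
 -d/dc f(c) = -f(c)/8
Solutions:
 f(c) = C1*exp(c/8)


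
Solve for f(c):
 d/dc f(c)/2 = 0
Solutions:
 f(c) = C1


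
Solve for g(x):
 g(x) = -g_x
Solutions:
 g(x) = C1*exp(-x)


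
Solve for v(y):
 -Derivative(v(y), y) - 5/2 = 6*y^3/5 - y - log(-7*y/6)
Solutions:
 v(y) = C1 - 3*y^4/10 + y^2/2 + y*log(-y) + y*(-7/2 - log(6) + log(7))


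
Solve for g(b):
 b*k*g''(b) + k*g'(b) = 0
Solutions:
 g(b) = C1 + C2*log(b)


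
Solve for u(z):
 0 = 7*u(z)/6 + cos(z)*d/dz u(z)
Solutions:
 u(z) = C1*(sin(z) - 1)^(7/12)/(sin(z) + 1)^(7/12)


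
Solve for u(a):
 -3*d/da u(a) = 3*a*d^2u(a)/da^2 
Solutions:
 u(a) = C1 + C2*log(a)


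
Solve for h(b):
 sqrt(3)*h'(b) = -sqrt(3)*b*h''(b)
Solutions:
 h(b) = C1 + C2*log(b)


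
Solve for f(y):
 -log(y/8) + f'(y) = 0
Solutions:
 f(y) = C1 + y*log(y) - y*log(8) - y


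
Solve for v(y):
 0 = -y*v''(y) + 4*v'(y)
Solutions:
 v(y) = C1 + C2*y^5


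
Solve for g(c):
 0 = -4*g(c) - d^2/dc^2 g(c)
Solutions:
 g(c) = C1*sin(2*c) + C2*cos(2*c)


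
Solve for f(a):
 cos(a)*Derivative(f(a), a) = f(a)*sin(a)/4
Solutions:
 f(a) = C1/cos(a)^(1/4)


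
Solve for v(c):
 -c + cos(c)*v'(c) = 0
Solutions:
 v(c) = C1 + Integral(c/cos(c), c)


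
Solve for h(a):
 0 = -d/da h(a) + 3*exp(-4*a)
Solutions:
 h(a) = C1 - 3*exp(-4*a)/4


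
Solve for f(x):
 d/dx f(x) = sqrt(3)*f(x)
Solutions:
 f(x) = C1*exp(sqrt(3)*x)


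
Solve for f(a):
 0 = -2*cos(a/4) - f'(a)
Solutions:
 f(a) = C1 - 8*sin(a/4)


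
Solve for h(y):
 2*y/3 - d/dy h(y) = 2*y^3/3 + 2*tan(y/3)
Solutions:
 h(y) = C1 - y^4/6 + y^2/3 + 6*log(cos(y/3))


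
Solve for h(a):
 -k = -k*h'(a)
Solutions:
 h(a) = C1 + a


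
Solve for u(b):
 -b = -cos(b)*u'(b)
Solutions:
 u(b) = C1 + Integral(b/cos(b), b)


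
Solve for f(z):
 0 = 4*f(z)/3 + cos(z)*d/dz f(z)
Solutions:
 f(z) = C1*(sin(z) - 1)^(2/3)/(sin(z) + 1)^(2/3)


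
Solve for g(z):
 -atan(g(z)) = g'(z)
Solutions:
 Integral(1/atan(_y), (_y, g(z))) = C1 - z


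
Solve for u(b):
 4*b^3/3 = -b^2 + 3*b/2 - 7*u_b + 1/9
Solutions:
 u(b) = C1 - b^4/21 - b^3/21 + 3*b^2/28 + b/63


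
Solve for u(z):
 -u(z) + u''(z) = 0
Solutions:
 u(z) = C1*exp(-z) + C2*exp(z)


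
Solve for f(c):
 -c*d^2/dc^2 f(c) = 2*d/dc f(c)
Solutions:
 f(c) = C1 + C2/c


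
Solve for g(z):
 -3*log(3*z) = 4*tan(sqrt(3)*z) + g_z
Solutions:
 g(z) = C1 - 3*z*log(z) - 3*z*log(3) + 3*z + 4*sqrt(3)*log(cos(sqrt(3)*z))/3


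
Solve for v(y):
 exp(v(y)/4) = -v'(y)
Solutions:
 v(y) = 4*log(1/(C1 + y)) + 8*log(2)


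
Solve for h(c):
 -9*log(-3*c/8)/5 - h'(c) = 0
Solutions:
 h(c) = C1 - 9*c*log(-c)/5 + 9*c*(-log(3) + 1 + 3*log(2))/5


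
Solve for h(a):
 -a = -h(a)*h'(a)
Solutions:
 h(a) = -sqrt(C1 + a^2)
 h(a) = sqrt(C1 + a^2)


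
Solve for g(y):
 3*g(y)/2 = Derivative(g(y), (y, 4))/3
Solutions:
 g(y) = C1*exp(-2^(3/4)*sqrt(3)*y/2) + C2*exp(2^(3/4)*sqrt(3)*y/2) + C3*sin(2^(3/4)*sqrt(3)*y/2) + C4*cos(2^(3/4)*sqrt(3)*y/2)


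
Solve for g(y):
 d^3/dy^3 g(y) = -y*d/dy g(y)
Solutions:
 g(y) = C1 + Integral(C2*airyai(-y) + C3*airybi(-y), y)


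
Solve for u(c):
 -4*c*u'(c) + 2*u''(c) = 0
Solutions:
 u(c) = C1 + C2*erfi(c)


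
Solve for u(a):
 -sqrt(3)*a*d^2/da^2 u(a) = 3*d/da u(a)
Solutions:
 u(a) = C1 + C2*a^(1 - sqrt(3))


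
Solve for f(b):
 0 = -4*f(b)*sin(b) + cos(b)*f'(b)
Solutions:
 f(b) = C1/cos(b)^4


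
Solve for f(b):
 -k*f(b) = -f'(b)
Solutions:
 f(b) = C1*exp(b*k)


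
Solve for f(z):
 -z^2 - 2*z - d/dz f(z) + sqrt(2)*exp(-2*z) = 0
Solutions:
 f(z) = C1 - z^3/3 - z^2 - sqrt(2)*exp(-2*z)/2


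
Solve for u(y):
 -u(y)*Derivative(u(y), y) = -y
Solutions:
 u(y) = -sqrt(C1 + y^2)
 u(y) = sqrt(C1 + y^2)


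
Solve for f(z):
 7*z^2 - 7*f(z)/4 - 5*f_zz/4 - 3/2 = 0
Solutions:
 f(z) = C1*sin(sqrt(35)*z/5) + C2*cos(sqrt(35)*z/5) + 4*z^2 - 46/7


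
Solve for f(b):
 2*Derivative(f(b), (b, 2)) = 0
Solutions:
 f(b) = C1 + C2*b


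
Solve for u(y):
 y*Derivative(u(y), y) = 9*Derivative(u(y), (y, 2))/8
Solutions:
 u(y) = C1 + C2*erfi(2*y/3)


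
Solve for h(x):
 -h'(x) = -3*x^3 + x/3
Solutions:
 h(x) = C1 + 3*x^4/4 - x^2/6


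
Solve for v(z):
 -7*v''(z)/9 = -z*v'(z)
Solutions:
 v(z) = C1 + C2*erfi(3*sqrt(14)*z/14)


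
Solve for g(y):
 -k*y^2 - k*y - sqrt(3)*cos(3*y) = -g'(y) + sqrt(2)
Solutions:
 g(y) = C1 + k*y^3/3 + k*y^2/2 + sqrt(2)*y + sqrt(3)*sin(3*y)/3


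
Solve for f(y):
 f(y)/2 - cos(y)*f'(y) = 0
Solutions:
 f(y) = C1*(sin(y) + 1)^(1/4)/(sin(y) - 1)^(1/4)


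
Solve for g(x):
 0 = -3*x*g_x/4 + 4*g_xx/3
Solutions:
 g(x) = C1 + C2*erfi(3*sqrt(2)*x/8)


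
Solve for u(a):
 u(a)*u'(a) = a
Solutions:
 u(a) = -sqrt(C1 + a^2)
 u(a) = sqrt(C1 + a^2)


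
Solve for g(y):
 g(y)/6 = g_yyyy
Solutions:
 g(y) = C1*exp(-6^(3/4)*y/6) + C2*exp(6^(3/4)*y/6) + C3*sin(6^(3/4)*y/6) + C4*cos(6^(3/4)*y/6)


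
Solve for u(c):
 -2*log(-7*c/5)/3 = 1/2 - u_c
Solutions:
 u(c) = C1 + 2*c*log(-c)/3 + c*(-4*log(5) - 1 + 4*log(7))/6


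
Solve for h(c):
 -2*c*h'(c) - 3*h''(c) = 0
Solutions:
 h(c) = C1 + C2*erf(sqrt(3)*c/3)


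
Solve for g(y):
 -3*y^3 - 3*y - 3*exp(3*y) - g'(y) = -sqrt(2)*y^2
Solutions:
 g(y) = C1 - 3*y^4/4 + sqrt(2)*y^3/3 - 3*y^2/2 - exp(3*y)


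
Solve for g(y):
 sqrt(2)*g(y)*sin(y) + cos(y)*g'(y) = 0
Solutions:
 g(y) = C1*cos(y)^(sqrt(2))


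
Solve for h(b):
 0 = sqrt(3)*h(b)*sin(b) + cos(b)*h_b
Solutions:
 h(b) = C1*cos(b)^(sqrt(3))


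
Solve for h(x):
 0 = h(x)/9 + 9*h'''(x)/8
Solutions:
 h(x) = C3*exp(-2*3^(2/3)*x/9) + (C1*sin(3^(1/6)*x/3) + C2*cos(3^(1/6)*x/3))*exp(3^(2/3)*x/9)


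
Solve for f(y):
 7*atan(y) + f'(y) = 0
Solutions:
 f(y) = C1 - 7*y*atan(y) + 7*log(y^2 + 1)/2


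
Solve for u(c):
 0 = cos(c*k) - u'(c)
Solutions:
 u(c) = C1 + sin(c*k)/k


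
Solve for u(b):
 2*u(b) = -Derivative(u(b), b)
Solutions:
 u(b) = C1*exp(-2*b)


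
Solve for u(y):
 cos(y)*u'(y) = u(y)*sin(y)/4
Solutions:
 u(y) = C1/cos(y)^(1/4)


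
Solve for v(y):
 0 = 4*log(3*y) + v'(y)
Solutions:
 v(y) = C1 - 4*y*log(y) - y*log(81) + 4*y


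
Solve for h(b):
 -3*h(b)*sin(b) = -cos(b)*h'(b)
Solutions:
 h(b) = C1/cos(b)^3


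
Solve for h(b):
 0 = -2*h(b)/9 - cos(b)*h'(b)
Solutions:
 h(b) = C1*(sin(b) - 1)^(1/9)/(sin(b) + 1)^(1/9)


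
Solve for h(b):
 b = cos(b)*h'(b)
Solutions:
 h(b) = C1 + Integral(b/cos(b), b)


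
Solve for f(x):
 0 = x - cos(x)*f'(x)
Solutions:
 f(x) = C1 + Integral(x/cos(x), x)


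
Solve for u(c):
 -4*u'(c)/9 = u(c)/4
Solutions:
 u(c) = C1*exp(-9*c/16)


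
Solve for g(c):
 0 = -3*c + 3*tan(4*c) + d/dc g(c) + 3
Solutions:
 g(c) = C1 + 3*c^2/2 - 3*c + 3*log(cos(4*c))/4


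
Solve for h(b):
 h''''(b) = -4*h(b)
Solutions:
 h(b) = (C1*sin(b) + C2*cos(b))*exp(-b) + (C3*sin(b) + C4*cos(b))*exp(b)


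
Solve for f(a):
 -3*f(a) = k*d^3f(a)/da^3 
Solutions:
 f(a) = C1*exp(3^(1/3)*a*(-1/k)^(1/3)) + C2*exp(a*(-1/k)^(1/3)*(-3^(1/3) + 3^(5/6)*I)/2) + C3*exp(-a*(-1/k)^(1/3)*(3^(1/3) + 3^(5/6)*I)/2)


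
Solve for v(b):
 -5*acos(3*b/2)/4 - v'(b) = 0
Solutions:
 v(b) = C1 - 5*b*acos(3*b/2)/4 + 5*sqrt(4 - 9*b^2)/12


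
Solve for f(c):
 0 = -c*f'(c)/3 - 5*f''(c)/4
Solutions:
 f(c) = C1 + C2*erf(sqrt(30)*c/15)


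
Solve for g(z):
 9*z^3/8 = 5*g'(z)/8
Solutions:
 g(z) = C1 + 9*z^4/20


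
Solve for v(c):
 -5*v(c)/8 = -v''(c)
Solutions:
 v(c) = C1*exp(-sqrt(10)*c/4) + C2*exp(sqrt(10)*c/4)


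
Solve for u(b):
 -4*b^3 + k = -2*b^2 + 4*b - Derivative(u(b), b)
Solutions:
 u(b) = C1 + b^4 - 2*b^3/3 + 2*b^2 - b*k


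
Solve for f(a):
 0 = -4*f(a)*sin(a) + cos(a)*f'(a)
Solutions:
 f(a) = C1/cos(a)^4


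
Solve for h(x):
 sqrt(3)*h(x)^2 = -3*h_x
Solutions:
 h(x) = 3/(C1 + sqrt(3)*x)


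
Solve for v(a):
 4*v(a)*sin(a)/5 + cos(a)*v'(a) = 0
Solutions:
 v(a) = C1*cos(a)^(4/5)


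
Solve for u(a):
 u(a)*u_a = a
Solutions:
 u(a) = -sqrt(C1 + a^2)
 u(a) = sqrt(C1 + a^2)


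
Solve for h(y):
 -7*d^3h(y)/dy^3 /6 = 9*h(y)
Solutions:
 h(y) = C3*exp(-3*2^(1/3)*7^(2/3)*y/7) + (C1*sin(3*2^(1/3)*sqrt(3)*7^(2/3)*y/14) + C2*cos(3*2^(1/3)*sqrt(3)*7^(2/3)*y/14))*exp(3*2^(1/3)*7^(2/3)*y/14)


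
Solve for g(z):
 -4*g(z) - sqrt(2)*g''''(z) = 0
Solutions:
 g(z) = (C1*sin(2^(7/8)*z/2) + C2*cos(2^(7/8)*z/2))*exp(-2^(7/8)*z/2) + (C3*sin(2^(7/8)*z/2) + C4*cos(2^(7/8)*z/2))*exp(2^(7/8)*z/2)


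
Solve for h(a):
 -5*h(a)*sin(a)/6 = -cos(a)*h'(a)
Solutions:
 h(a) = C1/cos(a)^(5/6)


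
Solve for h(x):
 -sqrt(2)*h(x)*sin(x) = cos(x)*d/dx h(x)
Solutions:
 h(x) = C1*cos(x)^(sqrt(2))


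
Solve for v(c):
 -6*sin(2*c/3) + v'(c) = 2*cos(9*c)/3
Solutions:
 v(c) = C1 + 2*sin(9*c)/27 - 9*cos(2*c/3)


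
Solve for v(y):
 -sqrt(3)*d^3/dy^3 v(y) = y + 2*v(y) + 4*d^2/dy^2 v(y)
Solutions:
 v(y) = C1*exp(y*(-8*sqrt(3) + 16/(sqrt(627) + 145*sqrt(3)/9)^(1/3) + 3*(sqrt(627) + 145*sqrt(3)/9)^(1/3))/18)*sin(sqrt(3)*y*(-3*(sqrt(627) + 145*sqrt(3)/9)^(1/3) + 16/(sqrt(627) + 145*sqrt(3)/9)^(1/3))/18) + C2*exp(y*(-8*sqrt(3) + 16/(sqrt(627) + 145*sqrt(3)/9)^(1/3) + 3*(sqrt(627) + 145*sqrt(3)/9)^(1/3))/18)*cos(sqrt(3)*y*(-3*(sqrt(627) + 145*sqrt(3)/9)^(1/3) + 16/(sqrt(627) + 145*sqrt(3)/9)^(1/3))/18) + C3*exp(-y*(16/(sqrt(627) + 145*sqrt(3)/9)^(1/3) + 4*sqrt(3) + 3*(sqrt(627) + 145*sqrt(3)/9)^(1/3))/9) - y/2


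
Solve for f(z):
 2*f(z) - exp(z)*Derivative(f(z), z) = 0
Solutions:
 f(z) = C1*exp(-2*exp(-z))


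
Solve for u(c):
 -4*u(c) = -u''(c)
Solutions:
 u(c) = C1*exp(-2*c) + C2*exp(2*c)


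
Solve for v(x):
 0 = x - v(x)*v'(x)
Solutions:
 v(x) = -sqrt(C1 + x^2)
 v(x) = sqrt(C1 + x^2)


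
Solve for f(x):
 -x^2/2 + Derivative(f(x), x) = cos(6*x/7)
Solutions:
 f(x) = C1 + x^3/6 + 7*sin(6*x/7)/6


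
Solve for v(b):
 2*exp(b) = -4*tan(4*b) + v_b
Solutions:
 v(b) = C1 + 2*exp(b) - log(cos(4*b))


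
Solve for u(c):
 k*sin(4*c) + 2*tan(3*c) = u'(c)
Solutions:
 u(c) = C1 - k*cos(4*c)/4 - 2*log(cos(3*c))/3


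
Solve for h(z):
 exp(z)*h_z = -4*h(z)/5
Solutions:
 h(z) = C1*exp(4*exp(-z)/5)


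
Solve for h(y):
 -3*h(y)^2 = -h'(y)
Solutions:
 h(y) = -1/(C1 + 3*y)


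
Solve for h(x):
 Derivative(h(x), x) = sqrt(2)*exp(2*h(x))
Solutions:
 h(x) = log(-sqrt(-1/(C1 + sqrt(2)*x))) - log(2)/2
 h(x) = log(-1/(C1 + sqrt(2)*x))/2 - log(2)/2


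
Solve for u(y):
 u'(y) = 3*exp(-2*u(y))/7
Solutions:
 u(y) = log(-sqrt(C1 + 42*y)) - log(7)
 u(y) = log(C1 + 42*y)/2 - log(7)


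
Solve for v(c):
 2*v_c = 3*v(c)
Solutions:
 v(c) = C1*exp(3*c/2)


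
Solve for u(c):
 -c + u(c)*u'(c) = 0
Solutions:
 u(c) = -sqrt(C1 + c^2)
 u(c) = sqrt(C1 + c^2)


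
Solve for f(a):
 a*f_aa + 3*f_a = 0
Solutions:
 f(a) = C1 + C2/a^2


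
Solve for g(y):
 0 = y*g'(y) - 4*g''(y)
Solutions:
 g(y) = C1 + C2*erfi(sqrt(2)*y/4)


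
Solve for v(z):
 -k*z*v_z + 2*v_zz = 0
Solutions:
 v(z) = Piecewise((-sqrt(pi)*C1*erf(z*sqrt(-k)/2)/sqrt(-k) - C2, (k > 0) | (k < 0)), (-C1*z - C2, True))


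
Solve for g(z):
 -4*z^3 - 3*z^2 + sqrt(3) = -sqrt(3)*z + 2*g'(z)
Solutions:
 g(z) = C1 - z^4/2 - z^3/2 + sqrt(3)*z^2/4 + sqrt(3)*z/2
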